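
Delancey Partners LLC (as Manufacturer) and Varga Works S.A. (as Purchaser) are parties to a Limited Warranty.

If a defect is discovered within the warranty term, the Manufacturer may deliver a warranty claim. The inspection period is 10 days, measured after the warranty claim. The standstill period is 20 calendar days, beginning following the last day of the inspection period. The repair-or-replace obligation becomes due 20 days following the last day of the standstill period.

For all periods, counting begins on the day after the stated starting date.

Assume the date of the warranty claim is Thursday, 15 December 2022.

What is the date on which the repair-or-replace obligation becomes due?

The last day of the inspection period: 15 December 2022 + 10 days = 25 December 2022.
The last day of the standstill period: 20 calendar days after 25 December 2022 is 14 January 2023.
The date on which the repair-or-replace obligation becomes due: 20 calendar days after 14 January 2023 is 3 February 2023.

3 February 2023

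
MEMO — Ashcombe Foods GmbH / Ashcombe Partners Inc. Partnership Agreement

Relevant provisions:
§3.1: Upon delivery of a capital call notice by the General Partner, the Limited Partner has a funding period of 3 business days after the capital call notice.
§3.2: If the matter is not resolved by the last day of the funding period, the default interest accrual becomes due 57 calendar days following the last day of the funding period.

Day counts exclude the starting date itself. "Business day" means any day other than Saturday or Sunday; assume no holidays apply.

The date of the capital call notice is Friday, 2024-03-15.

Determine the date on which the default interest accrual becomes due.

The last day of the funding period: counting 3 business days from Friday, 2024-03-15 (Mar 18, Mar 19, Mar 20, skipping weekends) reaches Wednesday, 2024-03-20.
Adding 57 calendar days to 2024-03-20 gives 2024-05-16, which is the date on which the default interest accrual becomes due.

2024-05-16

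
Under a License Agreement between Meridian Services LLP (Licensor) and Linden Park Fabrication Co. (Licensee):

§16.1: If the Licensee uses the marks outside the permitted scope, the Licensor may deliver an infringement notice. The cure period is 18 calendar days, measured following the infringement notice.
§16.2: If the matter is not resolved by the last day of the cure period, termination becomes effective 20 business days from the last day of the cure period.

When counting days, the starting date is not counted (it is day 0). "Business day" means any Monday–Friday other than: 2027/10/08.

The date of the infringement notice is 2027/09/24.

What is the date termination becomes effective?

2027/11/09

Adding 18 calendar days to 2027/09/24 gives 2027/10/12, which is the last day of the cure period.
From Tuesday, 2027/10/12, 20 business days (Oct 13, Oct 14, Oct 15, Oct 18, …, Nov 5, Nov 8, Nov 9, skipping weekends) brings us to Tuesday, 2027/11/09, which is the date termination becomes effective.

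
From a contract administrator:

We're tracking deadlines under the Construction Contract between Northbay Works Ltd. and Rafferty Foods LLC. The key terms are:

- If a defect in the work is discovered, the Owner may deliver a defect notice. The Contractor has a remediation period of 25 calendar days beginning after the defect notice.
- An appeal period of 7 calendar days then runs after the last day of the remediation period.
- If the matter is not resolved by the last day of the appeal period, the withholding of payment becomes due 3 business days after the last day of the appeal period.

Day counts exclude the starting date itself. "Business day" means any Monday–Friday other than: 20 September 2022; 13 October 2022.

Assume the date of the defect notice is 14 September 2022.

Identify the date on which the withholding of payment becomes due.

19 October 2022

Adding 25 calendar days to 14 September 2022 gives 9 October 2022, which is the last day of the remediation period.
Adding 7 calendar days to 9 October 2022 gives 16 October 2022, which is the last day of the appeal period.
The date on which the withholding of payment becomes due: 3 business days after Sunday, 16 October 2022, skipping weekends — Oct 17, Oct 18, Oct 19 — lands on Wednesday, 19 October 2022.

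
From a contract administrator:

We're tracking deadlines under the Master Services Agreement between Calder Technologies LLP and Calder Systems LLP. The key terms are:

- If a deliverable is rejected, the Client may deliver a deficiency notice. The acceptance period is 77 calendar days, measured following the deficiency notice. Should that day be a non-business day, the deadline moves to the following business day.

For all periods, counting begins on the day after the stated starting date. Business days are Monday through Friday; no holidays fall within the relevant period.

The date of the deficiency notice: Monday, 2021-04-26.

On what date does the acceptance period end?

2021-07-12

Adding 77 calendar days to 2021-04-26 gives 2021-07-12, which is the last day of the acceptance period. 2021-07-12 is a Monday, so no roll-forward applies.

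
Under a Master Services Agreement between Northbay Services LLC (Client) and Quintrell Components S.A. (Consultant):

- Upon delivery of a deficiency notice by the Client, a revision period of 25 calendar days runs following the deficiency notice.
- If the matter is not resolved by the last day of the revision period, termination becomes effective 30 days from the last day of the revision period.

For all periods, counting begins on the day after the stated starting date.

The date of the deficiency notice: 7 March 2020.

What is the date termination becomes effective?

The last day of the revision period: 7 March 2020 + 25 days = 1 April 2020.
Adding 30 calendar days to 1 April 2020 gives 1 May 2020, which is the date termination becomes effective.

1 May 2020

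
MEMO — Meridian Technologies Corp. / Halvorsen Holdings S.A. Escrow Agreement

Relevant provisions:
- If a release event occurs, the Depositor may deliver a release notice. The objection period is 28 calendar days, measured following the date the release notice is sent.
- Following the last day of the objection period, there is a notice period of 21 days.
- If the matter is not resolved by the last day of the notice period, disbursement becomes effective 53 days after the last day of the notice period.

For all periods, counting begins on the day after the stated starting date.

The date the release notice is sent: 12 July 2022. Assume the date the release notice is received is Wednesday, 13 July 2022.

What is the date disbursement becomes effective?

22 October 2022

The last day of the objection period: 28 calendar days after 12 July 2022 is 9 August 2022.
The last day of the notice period: 21 calendar days after 9 August 2022 is 30 August 2022.
The date disbursement becomes effective: 30 August 2022 + 53 days = 22 October 2022.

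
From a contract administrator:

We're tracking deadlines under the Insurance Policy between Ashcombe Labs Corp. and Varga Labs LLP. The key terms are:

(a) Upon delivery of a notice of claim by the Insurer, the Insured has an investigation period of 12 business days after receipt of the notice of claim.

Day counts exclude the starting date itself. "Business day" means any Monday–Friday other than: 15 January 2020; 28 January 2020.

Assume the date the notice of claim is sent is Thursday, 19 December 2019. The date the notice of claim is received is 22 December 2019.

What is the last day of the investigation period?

7 January 2020

From Sunday, 22 December 2019, 12 business days (Dec 23, Dec 24, Dec 25, Dec 26, …, Jan 3, Jan 6, Jan 7, skipping weekends) brings us to Tuesday, 7 January 2020, which is the last day of the investigation period.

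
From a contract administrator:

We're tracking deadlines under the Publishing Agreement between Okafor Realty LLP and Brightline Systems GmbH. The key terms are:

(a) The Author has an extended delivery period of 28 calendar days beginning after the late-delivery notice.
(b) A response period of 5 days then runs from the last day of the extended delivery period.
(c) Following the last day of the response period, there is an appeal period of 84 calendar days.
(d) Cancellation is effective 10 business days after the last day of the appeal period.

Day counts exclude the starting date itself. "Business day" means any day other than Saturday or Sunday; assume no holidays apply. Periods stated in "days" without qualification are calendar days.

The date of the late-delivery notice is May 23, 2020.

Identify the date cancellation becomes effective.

October 1, 2020

Adding 28 calendar days to May 23, 2020 gives June 20, 2020, which is the last day of the extended delivery period.
The last day of the response period: 5 calendar days after June 20, 2020 is June 25, 2020.
The last day of the appeal period: 84 calendar days after June 25, 2020 is September 17, 2020.
From Thursday, September 17, 2020, 10 business days (Sep 18, Sep 21, Sep 22, Sep 23, Sep 24, Sep 25, Sep 28, Sep 29, Sep 30, Oct 1, skipping weekends) brings us to Thursday, October 1, 2020, which is the date cancellation becomes effective.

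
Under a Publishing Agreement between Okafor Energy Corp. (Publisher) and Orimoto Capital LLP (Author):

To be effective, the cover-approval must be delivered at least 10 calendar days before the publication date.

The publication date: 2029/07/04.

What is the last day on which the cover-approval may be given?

2029/07/04 minus 10 days is 2029/06/24.

2029/06/24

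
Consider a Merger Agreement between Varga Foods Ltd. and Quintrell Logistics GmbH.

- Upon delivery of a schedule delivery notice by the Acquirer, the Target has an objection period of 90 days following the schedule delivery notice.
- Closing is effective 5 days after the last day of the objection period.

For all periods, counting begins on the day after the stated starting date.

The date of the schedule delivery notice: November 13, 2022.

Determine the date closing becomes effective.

February 16, 2023

Adding 90 calendar days to November 13, 2022 gives February 11, 2023, which is the last day of the objection period.
Adding 5 calendar days to February 11, 2023 gives February 16, 2023, which is the date closing becomes effective.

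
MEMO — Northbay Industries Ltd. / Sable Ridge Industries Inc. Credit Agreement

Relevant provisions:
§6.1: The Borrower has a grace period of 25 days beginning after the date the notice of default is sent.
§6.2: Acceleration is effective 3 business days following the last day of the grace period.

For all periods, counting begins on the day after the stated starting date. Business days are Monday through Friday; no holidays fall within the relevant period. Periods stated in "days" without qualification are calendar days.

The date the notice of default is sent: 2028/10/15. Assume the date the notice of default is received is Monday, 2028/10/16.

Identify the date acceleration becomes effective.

2028/11/14

Adding 25 calendar days to 2028/10/15 gives 2028/11/09, which is the last day of the grace period.
The date acceleration becomes effective: 3 business days after Thursday, 2028/11/09, skipping weekends — Nov 10, Nov 13, Nov 14 — lands on Tuesday, 2028/11/14.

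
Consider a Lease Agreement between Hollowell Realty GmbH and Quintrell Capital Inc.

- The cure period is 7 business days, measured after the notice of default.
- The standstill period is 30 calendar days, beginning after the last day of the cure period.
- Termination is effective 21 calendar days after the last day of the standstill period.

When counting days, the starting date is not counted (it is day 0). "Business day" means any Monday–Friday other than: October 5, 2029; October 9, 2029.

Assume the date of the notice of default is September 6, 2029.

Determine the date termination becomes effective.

November 7, 2029

The last day of the cure period: counting 7 business days from Thursday, September 6, 2029 (Sep 7, Sep 10, Sep 11, Sep 12, Sep 13, Sep 14, Sep 17, skipping weekends) reaches Monday, September 17, 2029.
Adding 30 calendar days to September 17, 2029 gives October 17, 2029, which is the last day of the standstill period.
The date termination becomes effective: October 17, 2029 + 21 days = November 7, 2029.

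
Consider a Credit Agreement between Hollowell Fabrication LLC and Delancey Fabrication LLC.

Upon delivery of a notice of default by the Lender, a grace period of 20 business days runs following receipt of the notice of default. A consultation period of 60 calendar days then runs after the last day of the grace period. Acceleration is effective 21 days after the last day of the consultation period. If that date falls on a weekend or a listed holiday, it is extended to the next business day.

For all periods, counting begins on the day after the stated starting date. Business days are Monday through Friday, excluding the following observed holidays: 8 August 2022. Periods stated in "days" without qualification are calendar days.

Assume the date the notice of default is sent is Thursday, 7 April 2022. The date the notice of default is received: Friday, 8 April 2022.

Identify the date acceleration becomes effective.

From Friday, 8 April 2022, 20 business days (Apr 11, Apr 12, Apr 13, Apr 14, …, May 4, May 5, May 6, skipping weekends) brings us to Friday, 6 May 2022, which is the last day of the grace period.
The last day of the consultation period: 6 May 2022 + 60 days = 5 July 2022.
Adding 21 calendar days to 5 July 2022 gives 26 July 2022, which is the date acceleration becomes effective. 26 July 2022 is a Tuesday and is not a listed holiday, so no roll-forward applies.

26 July 2022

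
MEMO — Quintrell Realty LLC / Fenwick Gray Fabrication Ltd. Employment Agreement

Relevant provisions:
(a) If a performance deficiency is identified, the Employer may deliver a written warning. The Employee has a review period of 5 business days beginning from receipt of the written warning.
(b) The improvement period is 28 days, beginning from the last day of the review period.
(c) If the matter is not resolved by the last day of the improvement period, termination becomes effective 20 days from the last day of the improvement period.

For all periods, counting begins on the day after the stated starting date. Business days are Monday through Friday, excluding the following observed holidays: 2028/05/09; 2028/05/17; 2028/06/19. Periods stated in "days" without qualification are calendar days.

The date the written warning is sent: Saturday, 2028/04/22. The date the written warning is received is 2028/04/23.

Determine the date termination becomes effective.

2028/06/15

The last day of the review period: 5 business days after Sunday, 2028/04/23, skipping weekends — Apr 24, Apr 25, Apr 26, Apr 27, Apr 28 — lands on Friday, 2028/04/28.
The last day of the improvement period: 28 calendar days after 2028/04/28 is 2028/05/26.
Adding 20 calendar days to 2028/05/26 gives 2028/06/15, which is the date termination becomes effective.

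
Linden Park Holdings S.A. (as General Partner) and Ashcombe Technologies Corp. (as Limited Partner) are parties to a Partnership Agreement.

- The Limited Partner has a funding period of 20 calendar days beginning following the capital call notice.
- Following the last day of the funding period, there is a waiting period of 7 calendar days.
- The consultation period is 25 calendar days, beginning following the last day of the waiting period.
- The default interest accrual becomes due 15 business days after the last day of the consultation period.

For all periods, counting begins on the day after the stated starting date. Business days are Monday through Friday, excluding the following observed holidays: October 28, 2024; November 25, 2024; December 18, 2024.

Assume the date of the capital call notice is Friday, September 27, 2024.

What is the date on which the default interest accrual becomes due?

The last day of the funding period: September 27, 2024 + 20 days = October 17, 2024.
Adding 7 calendar days to October 17, 2024 gives October 24, 2024, which is the last day of the waiting period.
The last day of the consultation period: 25 calendar days after October 24, 2024 is November 18, 2024.
The date on which the default interest accrual becomes due: counting 15 business days from Monday, November 18, 2024 (Nov 19, Nov 20, Nov 21, Nov 22, …, Dec 6, Dec 9, Dec 10, skipping weekends and the listed holiday on Nov 25) reaches Tuesday, December 10, 2024.

December 10, 2024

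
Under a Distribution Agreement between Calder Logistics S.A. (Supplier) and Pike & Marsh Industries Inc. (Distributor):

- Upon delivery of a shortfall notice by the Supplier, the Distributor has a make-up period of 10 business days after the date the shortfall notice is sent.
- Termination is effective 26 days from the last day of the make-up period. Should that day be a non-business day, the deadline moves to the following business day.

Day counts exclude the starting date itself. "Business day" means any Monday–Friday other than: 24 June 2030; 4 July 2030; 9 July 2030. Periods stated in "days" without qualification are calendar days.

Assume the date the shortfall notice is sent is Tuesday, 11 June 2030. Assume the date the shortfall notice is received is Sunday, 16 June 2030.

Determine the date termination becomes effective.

From Tuesday, 11 June 2030, 10 business days (Jun 12, Jun 13, Jun 14, Jun 17, Jun 18, Jun 19, Jun 20, Jun 21, Jun 25, Jun 26, skipping weekends and the listed holiday on Jun 24) brings us to Wednesday, 26 June 2030, which is the last day of the make-up period.
The date termination becomes effective: 26 calendar days after 26 June 2030 is 22 July 2030. 22 July 2030 is a Monday and is not a listed holiday, so no roll-forward applies.

22 July 2030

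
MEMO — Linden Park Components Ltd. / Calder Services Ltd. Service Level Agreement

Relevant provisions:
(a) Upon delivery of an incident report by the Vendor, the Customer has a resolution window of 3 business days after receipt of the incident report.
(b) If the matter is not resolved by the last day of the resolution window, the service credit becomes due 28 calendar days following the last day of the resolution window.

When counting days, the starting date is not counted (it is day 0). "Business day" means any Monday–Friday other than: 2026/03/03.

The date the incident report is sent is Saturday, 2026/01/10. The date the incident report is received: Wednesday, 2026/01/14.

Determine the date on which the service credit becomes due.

2026/02/16

From Wednesday, 2026/01/14, 3 business days (Jan 15, Jan 16, Jan 19, skipping weekends) brings us to Monday, 2026/01/19, which is the last day of the resolution window.
The date on which the service credit becomes due: 28 calendar days after 2026/01/19 is 2026/02/16.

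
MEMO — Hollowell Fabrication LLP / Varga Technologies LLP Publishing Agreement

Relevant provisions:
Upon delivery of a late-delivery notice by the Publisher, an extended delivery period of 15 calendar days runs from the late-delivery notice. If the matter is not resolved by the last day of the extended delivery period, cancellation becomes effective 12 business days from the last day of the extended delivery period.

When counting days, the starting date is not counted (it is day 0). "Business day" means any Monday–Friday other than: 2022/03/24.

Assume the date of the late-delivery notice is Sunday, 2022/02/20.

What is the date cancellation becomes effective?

Adding 15 calendar days to 2022/02/20 gives 2022/03/07, which is the last day of the extended delivery period.
From Monday, 2022/03/07, 12 business days (Mar 8, Mar 9, Mar 10, Mar 11, …, Mar 21, Mar 22, Mar 23, skipping weekends) brings us to Wednesday, 2022/03/23, which is the date cancellation becomes effective.

2022/03/23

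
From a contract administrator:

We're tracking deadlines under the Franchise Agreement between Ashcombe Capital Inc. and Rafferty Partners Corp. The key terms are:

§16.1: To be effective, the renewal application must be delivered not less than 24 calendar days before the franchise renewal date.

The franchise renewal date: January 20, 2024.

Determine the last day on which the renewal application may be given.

Counting back 24 calendar days from January 20, 2024 gives December 27, 2023.

December 27, 2023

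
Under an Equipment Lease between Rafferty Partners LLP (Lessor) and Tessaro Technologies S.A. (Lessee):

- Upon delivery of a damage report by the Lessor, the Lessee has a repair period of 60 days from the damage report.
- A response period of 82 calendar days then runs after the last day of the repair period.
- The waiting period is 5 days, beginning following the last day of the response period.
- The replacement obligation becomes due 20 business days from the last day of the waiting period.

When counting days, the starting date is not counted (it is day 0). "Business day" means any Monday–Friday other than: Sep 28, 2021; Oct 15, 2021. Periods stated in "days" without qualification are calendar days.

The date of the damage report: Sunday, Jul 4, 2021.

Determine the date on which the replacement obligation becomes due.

Dec 24, 2021

Adding 60 calendar days to Jul 4, 2021 gives Sep 2, 2021, which is the last day of the repair period.
The last day of the response period: Sep 2, 2021 + 82 days = Nov 23, 2021.
The last day of the waiting period: Nov 23, 2021 + 5 days = Nov 28, 2021.
The date on which the replacement obligation becomes due: counting 20 business days from Sunday, Nov 28, 2021 (Nov 29, Nov 30, Dec 1, Dec 2, …, Dec 22, Dec 23, Dec 24, skipping weekends) reaches Friday, Dec 24, 2021.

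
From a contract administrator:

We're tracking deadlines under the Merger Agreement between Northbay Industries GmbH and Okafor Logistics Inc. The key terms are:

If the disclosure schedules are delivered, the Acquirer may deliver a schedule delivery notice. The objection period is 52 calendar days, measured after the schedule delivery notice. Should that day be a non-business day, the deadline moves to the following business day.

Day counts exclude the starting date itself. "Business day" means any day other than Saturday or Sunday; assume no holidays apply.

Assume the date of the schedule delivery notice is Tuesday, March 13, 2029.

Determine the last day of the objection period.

May 4, 2029

The last day of the objection period: March 13, 2029 + 52 days = May 4, 2029. May 4, 2029 is a Friday, so no roll-forward applies.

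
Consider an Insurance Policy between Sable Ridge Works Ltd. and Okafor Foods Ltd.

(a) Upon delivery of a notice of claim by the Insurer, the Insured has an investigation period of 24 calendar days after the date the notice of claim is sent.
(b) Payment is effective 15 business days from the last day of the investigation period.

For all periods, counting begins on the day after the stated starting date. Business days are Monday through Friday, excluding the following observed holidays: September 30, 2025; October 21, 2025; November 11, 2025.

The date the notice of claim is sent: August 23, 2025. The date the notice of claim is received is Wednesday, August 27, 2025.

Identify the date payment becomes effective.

October 8, 2025

Adding 24 calendar days to August 23, 2025 gives September 16, 2025, which is the last day of the investigation period.
The date payment becomes effective: 15 business days after Tuesday, September 16, 2025, skipping weekends and the listed holiday on Sep 30 — Sep 17, Sep 18, Sep 19, Sep 22, …, Oct 6, Oct 7, Oct 8 — lands on Wednesday, October 8, 2025.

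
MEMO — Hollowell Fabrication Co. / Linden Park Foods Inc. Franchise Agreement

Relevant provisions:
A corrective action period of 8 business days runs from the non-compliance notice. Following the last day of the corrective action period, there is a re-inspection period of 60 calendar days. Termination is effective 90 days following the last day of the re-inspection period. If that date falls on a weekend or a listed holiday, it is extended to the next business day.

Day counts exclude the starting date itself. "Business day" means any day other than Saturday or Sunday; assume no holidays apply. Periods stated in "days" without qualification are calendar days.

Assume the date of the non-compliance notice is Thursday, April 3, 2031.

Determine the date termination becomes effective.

The last day of the corrective action period: counting 8 business days from Thursday, April 3, 2031 (Apr 4, Apr 7, Apr 8, Apr 9, Apr 10, Apr 11, Apr 14, Apr 15, skipping weekends) reaches Tuesday, April 15, 2031.
Adding 60 calendar days to April 15, 2031 gives June 14, 2031, which is the last day of the re-inspection period.
The date termination becomes effective: June 14, 2031 + 90 days = September 12, 2031. September 12, 2031 is a Friday, so no roll-forward applies.

September 12, 2031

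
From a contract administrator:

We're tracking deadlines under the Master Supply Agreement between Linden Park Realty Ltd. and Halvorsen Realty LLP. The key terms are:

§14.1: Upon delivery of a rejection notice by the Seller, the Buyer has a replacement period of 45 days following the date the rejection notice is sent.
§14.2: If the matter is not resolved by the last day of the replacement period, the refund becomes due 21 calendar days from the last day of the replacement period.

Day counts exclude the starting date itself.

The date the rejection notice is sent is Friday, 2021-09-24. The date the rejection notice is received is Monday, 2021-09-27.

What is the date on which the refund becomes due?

2021-11-29

Adding 45 calendar days to 2021-09-24 gives 2021-11-08, which is the last day of the replacement period.
The date on which the refund becomes due: 21 calendar days after 2021-11-08 is 2021-11-29.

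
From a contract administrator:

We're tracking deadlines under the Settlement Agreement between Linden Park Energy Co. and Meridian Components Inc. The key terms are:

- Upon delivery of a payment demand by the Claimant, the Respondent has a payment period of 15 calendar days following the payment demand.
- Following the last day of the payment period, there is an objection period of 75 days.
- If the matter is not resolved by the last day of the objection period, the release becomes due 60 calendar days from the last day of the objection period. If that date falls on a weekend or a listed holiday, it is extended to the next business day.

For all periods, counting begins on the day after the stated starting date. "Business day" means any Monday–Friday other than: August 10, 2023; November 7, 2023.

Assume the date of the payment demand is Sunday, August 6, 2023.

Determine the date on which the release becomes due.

Adding 15 calendar days to August 6, 2023 gives August 21, 2023, which is the last day of the payment period.
The last day of the objection period: August 21, 2023 + 75 days = November 4, 2023.
Adding 60 calendar days to November 4, 2023 gives January 3, 2024, which is the date on which the release becomes due. January 3, 2024 is a Wednesday and is not a listed holiday, so no roll-forward applies.

January 3, 2024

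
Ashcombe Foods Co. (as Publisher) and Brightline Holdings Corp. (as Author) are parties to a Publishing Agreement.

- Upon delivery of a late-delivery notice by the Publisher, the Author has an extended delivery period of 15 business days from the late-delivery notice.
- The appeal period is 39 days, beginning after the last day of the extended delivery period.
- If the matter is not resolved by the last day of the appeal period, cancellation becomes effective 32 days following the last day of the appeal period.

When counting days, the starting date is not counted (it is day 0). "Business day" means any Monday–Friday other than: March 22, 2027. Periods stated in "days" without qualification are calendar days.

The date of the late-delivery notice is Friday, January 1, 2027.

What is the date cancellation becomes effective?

From Friday, January 1, 2027, 15 business days (Jan 4, Jan 5, Jan 6, Jan 7, …, Jan 20, Jan 21, Jan 22, skipping weekends) brings us to Friday, January 22, 2027, which is the last day of the extended delivery period.
The last day of the appeal period: January 22, 2027 + 39 days = March 2, 2027.
The date cancellation becomes effective: March 2, 2027 + 32 days = April 3, 2027.

April 3, 2027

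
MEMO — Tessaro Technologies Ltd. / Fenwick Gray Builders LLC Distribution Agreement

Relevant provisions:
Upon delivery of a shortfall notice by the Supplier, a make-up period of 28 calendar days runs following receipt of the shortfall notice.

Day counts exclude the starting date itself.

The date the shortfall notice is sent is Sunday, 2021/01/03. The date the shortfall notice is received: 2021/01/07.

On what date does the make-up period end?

2021/02/04

Adding 28 calendar days to 2021/01/07 gives 2021/02/04, which is the last day of the make-up period.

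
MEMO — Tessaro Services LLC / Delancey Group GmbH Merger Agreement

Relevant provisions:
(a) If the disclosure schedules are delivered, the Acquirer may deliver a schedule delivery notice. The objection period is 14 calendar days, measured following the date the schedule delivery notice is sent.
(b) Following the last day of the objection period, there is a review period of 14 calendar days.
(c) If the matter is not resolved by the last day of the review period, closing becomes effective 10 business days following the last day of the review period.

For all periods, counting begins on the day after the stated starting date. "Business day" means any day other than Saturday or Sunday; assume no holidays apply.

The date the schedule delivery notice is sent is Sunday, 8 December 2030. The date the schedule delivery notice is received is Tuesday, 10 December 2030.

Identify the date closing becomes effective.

The last day of the objection period: 8 December 2030 + 14 days = 22 December 2030.
The last day of the review period: 22 December 2030 + 14 days = 5 January 2031.
The date closing becomes effective: counting 10 business days from Sunday, 5 January 2031 (Jan 6, Jan 7, Jan 8, Jan 9, Jan 10, Jan 13, Jan 14, Jan 15, Jan 16, Jan 17, skipping weekends) reaches Friday, 17 January 2031.

17 January 2031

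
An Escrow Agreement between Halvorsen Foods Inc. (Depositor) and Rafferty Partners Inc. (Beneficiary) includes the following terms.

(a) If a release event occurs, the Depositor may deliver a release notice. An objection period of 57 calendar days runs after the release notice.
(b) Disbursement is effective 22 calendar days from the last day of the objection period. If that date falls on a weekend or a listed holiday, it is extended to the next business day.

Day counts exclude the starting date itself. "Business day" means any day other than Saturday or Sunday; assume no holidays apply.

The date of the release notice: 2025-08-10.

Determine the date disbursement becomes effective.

The last day of the objection period: 57 calendar days after 2025-08-10 is 2025-10-06.
Adding 22 calendar days to 2025-10-06 gives 2025-10-28, which is the date disbursement becomes effective. 2025-10-28 is a Tuesday, so no roll-forward applies.

2025-10-28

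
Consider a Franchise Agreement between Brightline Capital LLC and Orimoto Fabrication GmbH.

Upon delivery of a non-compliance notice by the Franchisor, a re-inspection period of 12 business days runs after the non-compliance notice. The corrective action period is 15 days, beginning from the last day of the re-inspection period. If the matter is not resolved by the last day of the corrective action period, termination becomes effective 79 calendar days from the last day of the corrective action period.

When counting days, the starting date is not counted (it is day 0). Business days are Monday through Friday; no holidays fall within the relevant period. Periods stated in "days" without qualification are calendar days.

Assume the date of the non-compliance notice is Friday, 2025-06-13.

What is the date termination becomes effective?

From Friday, 2025-06-13, 12 business days (Jun 16, Jun 17, Jun 18, Jun 19, …, Jun 27, Jun 30, Jul 1, skipping weekends) brings us to Tuesday, 2025-07-01, which is the last day of the re-inspection period.
Adding 15 calendar days to 2025-07-01 gives 2025-07-16, which is the last day of the corrective action period.
The date termination becomes effective: 2025-07-16 + 79 days = 2025-10-03.

2025-10-03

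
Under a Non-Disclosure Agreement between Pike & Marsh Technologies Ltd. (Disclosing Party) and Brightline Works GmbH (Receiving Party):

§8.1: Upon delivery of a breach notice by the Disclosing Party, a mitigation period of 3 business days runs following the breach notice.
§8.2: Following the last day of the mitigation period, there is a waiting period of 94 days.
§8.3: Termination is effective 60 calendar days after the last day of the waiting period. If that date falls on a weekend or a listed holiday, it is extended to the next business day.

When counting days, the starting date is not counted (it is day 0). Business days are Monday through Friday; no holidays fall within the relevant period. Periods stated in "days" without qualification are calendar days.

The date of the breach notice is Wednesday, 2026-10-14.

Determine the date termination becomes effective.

2027-03-22

The last day of the mitigation period: counting 3 business days from Wednesday, 2026-10-14 (Oct 15, Oct 16, Oct 19, skipping weekends) reaches Monday, 2026-10-19.
The last day of the waiting period: 94 calendar days after 2026-10-19 is 2027-01-21.
Adding 60 calendar days to 2027-01-21 gives 2027-03-22, which is the date termination becomes effective. 2027-03-22 is a Monday, so no roll-forward applies.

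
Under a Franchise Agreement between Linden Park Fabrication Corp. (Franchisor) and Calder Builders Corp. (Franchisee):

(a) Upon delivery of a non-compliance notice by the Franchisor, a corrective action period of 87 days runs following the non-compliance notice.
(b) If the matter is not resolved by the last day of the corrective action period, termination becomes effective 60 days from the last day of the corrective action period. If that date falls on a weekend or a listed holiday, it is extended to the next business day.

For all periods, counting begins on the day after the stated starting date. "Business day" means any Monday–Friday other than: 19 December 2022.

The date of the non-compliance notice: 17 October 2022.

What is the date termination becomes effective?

The last day of the corrective action period: 17 October 2022 + 87 days = 12 January 2023.
The date termination becomes effective: 12 January 2023 + 60 days = 13 March 2023. 13 March 2023 is a Monday and is not a listed holiday, so no roll-forward applies.

13 March 2023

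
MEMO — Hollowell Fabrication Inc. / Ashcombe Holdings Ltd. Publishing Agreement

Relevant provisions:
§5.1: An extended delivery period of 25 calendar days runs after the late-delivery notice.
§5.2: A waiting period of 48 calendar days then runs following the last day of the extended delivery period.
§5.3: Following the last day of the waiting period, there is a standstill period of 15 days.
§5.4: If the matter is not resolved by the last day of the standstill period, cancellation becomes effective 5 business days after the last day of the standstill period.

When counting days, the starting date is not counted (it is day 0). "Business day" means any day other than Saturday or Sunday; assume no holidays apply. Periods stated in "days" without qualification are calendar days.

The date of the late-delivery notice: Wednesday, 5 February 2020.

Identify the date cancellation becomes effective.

Adding 25 calendar days to 5 February 2020 gives 1 March 2020, which is the last day of the extended delivery period.
The last day of the waiting period: 1 March 2020 + 48 days = 18 April 2020.
The last day of the standstill period: 15 calendar days after 18 April 2020 is 3 May 2020.
The date cancellation becomes effective: 5 business days after Sunday, 3 May 2020, skipping weekends — May 4, May 5, May 6, May 7, May 8 — lands on Friday, 8 May 2020.

8 May 2020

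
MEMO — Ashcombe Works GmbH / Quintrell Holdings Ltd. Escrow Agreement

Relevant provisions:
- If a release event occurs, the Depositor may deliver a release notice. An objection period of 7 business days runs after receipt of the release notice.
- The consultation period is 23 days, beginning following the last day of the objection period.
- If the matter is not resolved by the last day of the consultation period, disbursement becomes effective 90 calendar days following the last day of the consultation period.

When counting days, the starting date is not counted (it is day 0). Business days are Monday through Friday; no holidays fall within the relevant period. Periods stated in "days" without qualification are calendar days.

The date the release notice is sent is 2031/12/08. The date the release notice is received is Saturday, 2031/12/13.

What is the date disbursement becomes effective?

2032/04/14

The last day of the objection period: 7 business days after Saturday, 2031/12/13, skipping weekends — Dec 15, Dec 16, Dec 17, Dec 18, Dec 19, Dec 22, Dec 23 — lands on Tuesday, 2031/12/23.
The last day of the consultation period: 23 calendar days after 2031/12/23 is 2032/01/15.
The date disbursement becomes effective: 2032/01/15 + 90 days = 2032/04/14.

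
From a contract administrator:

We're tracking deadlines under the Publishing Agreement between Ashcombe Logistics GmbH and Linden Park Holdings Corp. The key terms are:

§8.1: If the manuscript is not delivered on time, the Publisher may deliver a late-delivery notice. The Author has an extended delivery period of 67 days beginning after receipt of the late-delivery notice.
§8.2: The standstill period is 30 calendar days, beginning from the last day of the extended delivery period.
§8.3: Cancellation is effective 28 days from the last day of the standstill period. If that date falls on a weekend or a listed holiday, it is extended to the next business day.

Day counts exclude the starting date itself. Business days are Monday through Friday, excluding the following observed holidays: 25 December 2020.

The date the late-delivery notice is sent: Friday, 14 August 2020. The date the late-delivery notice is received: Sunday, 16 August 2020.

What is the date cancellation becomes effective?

The last day of the extended delivery period: 67 calendar days after 16 August 2020 is 22 October 2020.
The last day of the standstill period: 22 October 2020 + 30 days = 21 November 2020.
The date cancellation becomes effective: 28 calendar days after 21 November 2020 is 19 December 2020. That falls on a Saturday, so it rolls to the next business day, Monday, 21 December 2020.

21 December 2020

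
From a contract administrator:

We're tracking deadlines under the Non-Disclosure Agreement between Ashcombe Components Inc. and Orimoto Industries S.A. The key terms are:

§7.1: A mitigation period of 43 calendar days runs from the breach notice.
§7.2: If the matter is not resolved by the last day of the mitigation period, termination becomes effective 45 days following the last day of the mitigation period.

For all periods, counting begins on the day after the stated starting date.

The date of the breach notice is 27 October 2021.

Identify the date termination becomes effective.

The last day of the mitigation period: 27 October 2021 + 43 days = 9 December 2021.
The date termination becomes effective: 45 calendar days after 9 December 2021 is 23 January 2022.

23 January 2022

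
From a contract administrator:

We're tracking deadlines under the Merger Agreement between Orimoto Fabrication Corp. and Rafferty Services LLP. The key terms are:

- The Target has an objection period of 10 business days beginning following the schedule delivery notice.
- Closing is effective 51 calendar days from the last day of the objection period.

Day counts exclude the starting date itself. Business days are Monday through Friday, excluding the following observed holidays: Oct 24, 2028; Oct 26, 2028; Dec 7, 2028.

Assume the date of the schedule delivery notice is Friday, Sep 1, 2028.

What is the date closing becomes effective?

Nov 5, 2028

From Friday, Sep 1, 2028, 10 business days (Sep 4, Sep 5, Sep 6, Sep 7, Sep 8, Sep 11, Sep 12, Sep 13, Sep 14, Sep 15, skipping weekends) brings us to Friday, Sep 15, 2028, which is the last day of the objection period.
Adding 51 calendar days to Sep 15, 2028 gives Nov 5, 2028, which is the date closing becomes effective.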